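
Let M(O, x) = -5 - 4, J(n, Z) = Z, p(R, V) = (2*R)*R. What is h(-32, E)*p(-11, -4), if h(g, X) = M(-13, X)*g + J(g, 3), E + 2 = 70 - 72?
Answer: 70422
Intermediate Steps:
p(R, V) = 2*R²
E = -4 (E = -2 + (70 - 72) = -2 - 2 = -4)
M(O, x) = -9
h(g, X) = 3 - 9*g (h(g, X) = -9*g + 3 = 3 - 9*g)
h(-32, E)*p(-11, -4) = (3 - 9*(-32))*(2*(-11)²) = (3 + 288)*(2*121) = 291*242 = 70422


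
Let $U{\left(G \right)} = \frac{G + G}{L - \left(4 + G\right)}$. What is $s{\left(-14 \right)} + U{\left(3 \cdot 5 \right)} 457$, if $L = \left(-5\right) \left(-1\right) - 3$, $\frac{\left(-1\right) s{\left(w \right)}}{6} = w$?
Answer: $- \frac{12282}{17} \approx -722.47$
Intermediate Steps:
$s{\left(w \right)} = - 6 w$
$L = 2$ ($L = 5 - 3 = 2$)
$U{\left(G \right)} = \frac{2 G}{-2 - G}$ ($U{\left(G \right)} = \frac{G + G}{2 - \left(4 + G\right)} = \frac{2 G}{-2 - G}$)
$s{\left(-14 \right)} + U{\left(3 \cdot 5 \right)} 457 = \left(-6\right) \left(-14\right) + - \frac{2 \cdot 3 \cdot 5}{2 + 3 \cdot 5} \cdot 457 = 84 + \left(-2\right) 15 \frac{1}{2 + 15} \cdot 457 = 84 + \left(-2\right) 15 \cdot \frac{1}{17} \cdot 457 = 84 - \frac{13710}{17} = - \frac{12282}{17}$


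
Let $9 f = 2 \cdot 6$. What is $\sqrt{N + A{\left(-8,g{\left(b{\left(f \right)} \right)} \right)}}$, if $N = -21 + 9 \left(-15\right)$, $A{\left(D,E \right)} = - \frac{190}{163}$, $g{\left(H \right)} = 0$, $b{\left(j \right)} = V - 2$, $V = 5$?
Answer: $\frac{i \sqrt{4175734}}{163} \approx 12.537 i$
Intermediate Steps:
$f = \frac{4}{3}$ ($f = \frac{2 \cdot 6}{9} = \frac{1}{9} \cdot 12 = \frac{4}{3} \approx 1.3333$)
$b{\left(j \right)} = 3$ ($b{\left(j \right)} = 5 - 2 = 3$)
$A{\left(D,E \right)} = - \frac{190}{163}$ ($A{\left(D,E \right)} = \left(-190\right) \frac{1}{163} = - \frac{190}{163}$)
$N = -156$ ($N = -21 - 135 = -156$)
$\sqrt{N + A{\left(-8,g{\left(b{\left(f \right)} \right)} \right)}} = \sqrt{-156 - \frac{190}{163}} = \sqrt{- \frac{25618}{163}} = \frac{i \sqrt{4175734}}{163}$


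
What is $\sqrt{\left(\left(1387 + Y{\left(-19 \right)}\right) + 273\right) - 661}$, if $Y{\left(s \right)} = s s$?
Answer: $4 \sqrt{85} \approx 36.878$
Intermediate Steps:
$Y{\left(s \right)} = s^{2}$
$\sqrt{\left(\left(1387 + Y{\left(-19 \right)}\right) + 273\right) - 661} = \sqrt{\left(\left(1387 + \left(-19\right)^{2}\right) + 273\right) - 661} = \sqrt{\left(\left(1387 + 361\right) + 273\right) + \left(-1284 + 623\right)} = \sqrt{\left(1748 + 273\right) - 661} = \sqrt{2021 - 661} = \sqrt{1360} = 4 \sqrt{85}$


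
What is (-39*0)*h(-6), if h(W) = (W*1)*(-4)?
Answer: 0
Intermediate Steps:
h(W) = -4*W (h(W) = W*(-4) = -4*W)
(-39*0)*h(-6) = (-39*0)*(-4*(-6)) = 0*24 = 0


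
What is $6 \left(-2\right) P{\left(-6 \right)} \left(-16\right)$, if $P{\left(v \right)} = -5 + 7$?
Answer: $384$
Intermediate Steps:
$P{\left(v \right)} = 2$
$6 \left(-2\right) P{\left(-6 \right)} \left(-16\right) = 6 \left(-2\right) 2 \left(-16\right) = \left(-12\right) \left(-32\right) = 384$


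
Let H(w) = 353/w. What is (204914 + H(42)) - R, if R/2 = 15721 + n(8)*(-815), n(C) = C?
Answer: 7833857/42 ≈ 1.8652e+5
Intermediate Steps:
R = 18402 (R = 2*(15721 + 8*(-815)) = 2*(15721 - 6520) = 2*9201 = 18402)
(204914 + H(42)) - R = (204914 + 353/42) - 1*18402 = (204914 + 353*(1/42)) - 18402 = (204914 + 353/42) - 18402 = 8606741/42 - 18402 = 7833857/42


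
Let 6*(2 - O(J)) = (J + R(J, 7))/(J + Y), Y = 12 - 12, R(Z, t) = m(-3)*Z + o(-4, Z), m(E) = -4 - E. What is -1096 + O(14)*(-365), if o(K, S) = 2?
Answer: -76327/42 ≈ -1817.3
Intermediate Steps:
R(Z, t) = 2 - Z (R(Z, t) = (-4 - 1*(-3))*Z + 2 = (-4 + 3)*Z + 2 = -Z + 2 = 2 - Z)
Y = 0
O(J) = 2 - 1/(3*J) (O(J) = 2 - (J + (2 - J))/(6*(J + 0)) = 2 - 1/(3*J))
-1096 + O(14)*(-365) = -1096 + (2 - ⅓/14)*(-365) = -1096 + (2 - ⅓*1/14)*(-365) = -1096 + (2 - 1/42)*(-365) = -1096 + (83/42)*(-365) = -1096 - 30295/42 = -76327/42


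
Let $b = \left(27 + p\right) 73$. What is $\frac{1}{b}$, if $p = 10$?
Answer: $\frac{1}{2701} \approx 0.00037023$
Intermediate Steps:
$b = 2701$ ($b = \left(27 + 10\right) 73 = 37 \cdot 73 = 2701$)
$\frac{1}{b} = \frac{1}{2701}$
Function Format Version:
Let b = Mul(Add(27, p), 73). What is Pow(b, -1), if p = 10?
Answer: Rational(1, 2701) ≈ 0.00037023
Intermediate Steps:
b = 2701 (b = Mul(Add(27, 10), 73) = Mul(37, 73) = 2701)
Pow(b, -1) = Pow(2701, -1) = Rational(1, 2701)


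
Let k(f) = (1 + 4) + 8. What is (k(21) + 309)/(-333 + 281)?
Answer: -161/26 ≈ -6.1923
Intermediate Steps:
k(f) = 13 (k(f) = 5 + 8 = 13)
(k(21) + 309)/(-333 + 281) = (13 + 309)/(-333 + 281) = 322/(-52) = 322*(-1/52) = -161/26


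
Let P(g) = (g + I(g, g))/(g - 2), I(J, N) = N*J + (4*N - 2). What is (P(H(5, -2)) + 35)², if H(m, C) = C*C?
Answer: 2704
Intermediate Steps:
I(J, N) = -2 + 4*N + J*N (I(J, N) = J*N + (-2 + 4*N) = -2 + 4*N + J*N)
H(m, C) = C²
P(g) = (-2 + g² + 5*g)/(-2 + g) (P(g) = (g + (-2 + 4*g + g*g))/(g - 2) = (g + (-2 + 4*g + g²))/(-2 + g) = (g + (-2 + g² + 4*g))/(-2 + g) = (-2 + g² + 5*g)/(-2 + g))
(P(H(5, -2)) + 35)² = ((-2 + ((-2)²)² + 5*(-2)²)/(-2 + (-2)²) + 35)² = ((-2 + 4² + 5*4)/(-2 + 4) + 35)² = ((-2 + 16 + 20)/2 + 35)² = ((½)*34 + 35)² = (17 + 35)² = 52² = 2704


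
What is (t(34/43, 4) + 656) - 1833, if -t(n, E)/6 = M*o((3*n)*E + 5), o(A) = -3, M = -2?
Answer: -1213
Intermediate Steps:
t(n, E) = -36 (t(n, E) = -(-12)*(-3) = -6*6 = -36)
(t(34/43, 4) + 656) - 1833 = (-36 + 656) - 1833 = 620 - 1833 = -1213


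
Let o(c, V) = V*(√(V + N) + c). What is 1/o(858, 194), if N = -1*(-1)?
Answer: 11/1830487 - √195/142777986 ≈ 5.9115e-6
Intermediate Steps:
N = 1
o(c, V) = V*(c + √(1 + V)) (o(c, V) = V*(√(V + 1) + c) = V*(√(1 + V) + c) = V*(c + √(1 + V)))
1/o(858, 194) = 1/(194*(858 + √(1 + 194))) = 1/(194*(858 + √195)) = 1/(166452 + 194*√195)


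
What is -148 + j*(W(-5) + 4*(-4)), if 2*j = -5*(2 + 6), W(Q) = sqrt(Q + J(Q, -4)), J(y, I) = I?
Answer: 172 - 60*I ≈ 172.0 - 60.0*I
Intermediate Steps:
W(Q) = sqrt(-4 + Q) (W(Q) = sqrt(Q - 4) = sqrt(-4 + Q))
j = -20 (j = (-5*(2 + 6))/2 = (-5*8)/2 = (1/2)*(-40) = -20)
-148 + j*(W(-5) + 4*(-4)) = -148 - 20*(sqrt(-4 - 5) + 4*(-4)) = -148 - 20*(sqrt(-9) - 16) = -148 - 20*(3*I - 16) = -148 - 20*(-16 + 3*I) = -148 + (320 - 60*I) = 172 - 60*I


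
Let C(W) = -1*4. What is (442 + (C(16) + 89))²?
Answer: 277729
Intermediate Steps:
C(W) = -4
(442 + (C(16) + 89))² = (442 + (-4 + 89))² = (442 + 85)² = 527² = 277729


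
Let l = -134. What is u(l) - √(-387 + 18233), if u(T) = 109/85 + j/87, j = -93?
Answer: 526/2465 - √17846 ≈ -133.38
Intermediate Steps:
u(T) = 526/2465 (u(T) = 109/85 - 93/87 = 109*(1/85) - 93*1/87 = 109/85 - 31/29 = 526/2465)
u(l) - √(-387 + 18233) = 526/2465 - √(-387 + 18233) = 526/2465 - √17846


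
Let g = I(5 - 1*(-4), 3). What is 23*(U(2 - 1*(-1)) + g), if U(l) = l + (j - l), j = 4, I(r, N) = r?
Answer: 299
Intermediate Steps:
g = 9 (g = 5 - 1*(-4) = 5 + 4 = 9)
U(l) = 4 (U(l) = l + (4 - l) = 4)
23*(U(2 - 1*(-1)) + g) = 23*(4 + 9) = 23*13 = 299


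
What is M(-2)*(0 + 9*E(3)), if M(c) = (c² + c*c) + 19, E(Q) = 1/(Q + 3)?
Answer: 81/2 ≈ 40.500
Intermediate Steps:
E(Q) = 1/(3 + Q)
M(c) = 19 + 2*c² (M(c) = (c² + c²) + 19 = 2*c² + 19 = 19 + 2*c²)
M(-2)*(0 + 9*E(3)) = (19 + 2*(-2)²)*(0 + 9/(3 + 3)) = (19 + 2*4)*(0 + 9/6) = (19 + 8)*(0 + 9*(⅙)) = 27*(0 + 3/2) = 27*(3/2) = 81/2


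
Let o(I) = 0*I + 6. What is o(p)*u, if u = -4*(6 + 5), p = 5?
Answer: -264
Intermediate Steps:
o(I) = 6 (o(I) = 0 + 6 = 6)
u = -44 (u = -4*11 = -44)
o(p)*u = 6*(-44) = -264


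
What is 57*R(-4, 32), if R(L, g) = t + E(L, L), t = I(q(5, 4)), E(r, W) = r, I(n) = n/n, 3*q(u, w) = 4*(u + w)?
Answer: -171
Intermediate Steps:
q(u, w) = 4*u/3 + 4*w/3 (q(u, w) = (4*(u + w))/3 = (4*u + 4*w)/3 = 4*u/3 + 4*w/3)
I(n) = 1
t = 1
R(L, g) = 1 + L
57*R(-4, 32) = 57*(1 - 4) = 57*(-3) = -171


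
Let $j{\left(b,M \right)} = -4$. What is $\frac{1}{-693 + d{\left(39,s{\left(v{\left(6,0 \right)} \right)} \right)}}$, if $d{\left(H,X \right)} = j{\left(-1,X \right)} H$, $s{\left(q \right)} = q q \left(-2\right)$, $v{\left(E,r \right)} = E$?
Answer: $- \frac{1}{849} \approx -0.0011779$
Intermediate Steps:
$s{\left(q \right)} = - 2 q^{2}$ ($s{\left(q \right)} = q^{2} \left(-2\right) = - 2 q^{2}$)
$d{\left(H,X \right)} = - 4 H$
$\frac{1}{-693 + d{\left(39,s{\left(v{\left(6,0 \right)} \right)} \right)}} = \frac{1}{-693 - 156} = \frac{1}{-849} = - \frac{1}{849}$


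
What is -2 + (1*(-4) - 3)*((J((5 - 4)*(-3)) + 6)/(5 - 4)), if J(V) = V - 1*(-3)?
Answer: -44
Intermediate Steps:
J(V) = 3 + V (J(V) = V + 3 = 3 + V)
-2 + (1*(-4) - 3)*((J((5 - 4)*(-3)) + 6)/(5 - 4)) = -2 + (1*(-4) - 3)*(((3 + (5 - 4)*(-3)) + 6)/(5 - 4)) = -2 + (-4 - 3)*(((3 + 1*(-3)) + 6)/1) = -2 - 7*((3 - 3) + 6) = -2 - 7*(0 + 6) = -2 - 42 = -44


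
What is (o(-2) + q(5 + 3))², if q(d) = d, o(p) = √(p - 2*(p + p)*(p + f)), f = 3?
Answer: (8 + √6)² ≈ 109.19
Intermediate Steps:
o(p) = √(p - 4*p*(3 + p)) (o(p) = √(p - 2*(p + p)*(p + 3)) = √(p - 2*2*p*(3 + p)) = √(p - 4*p*(3 + p)))
(o(-2) + q(5 + 3))² = (√(-1*(-2)*(11 + 4*(-2))) + (5 + 3))² = (√(-1*(-2)*(11 - 8)) + 8)² = (√(-1*(-2)*3) + 8)² = (√6 + 8)² = (8 + √6)²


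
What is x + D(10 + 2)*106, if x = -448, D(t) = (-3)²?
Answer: 506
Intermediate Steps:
D(t) = 9
x + D(10 + 2)*106 = -448 + 9*106 = -448 + 954 = 506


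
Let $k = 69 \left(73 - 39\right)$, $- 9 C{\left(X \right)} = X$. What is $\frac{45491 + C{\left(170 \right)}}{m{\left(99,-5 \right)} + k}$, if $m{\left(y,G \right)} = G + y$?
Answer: $\frac{6709}{360} \approx 18.636$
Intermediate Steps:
$C{\left(X \right)} = - \frac{X}{9}$
$k = 2346$ ($k = 69 \cdot 34 = 2346$)
$\frac{45491 + C{\left(170 \right)}}{m{\left(99,-5 \right)} + k} = \frac{45491 - \frac{170}{9}}{\left(-5 + 99\right) + 2346} = \frac{45491 - \frac{170}{9}}{94 + 2346} = \frac{409249}{9 \cdot 2440} = \frac{409249}{9} \cdot \frac{1}{2440} = \frac{6709}{360}$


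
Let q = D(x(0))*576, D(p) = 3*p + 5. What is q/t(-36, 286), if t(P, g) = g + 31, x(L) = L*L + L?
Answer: 2880/317 ≈ 9.0852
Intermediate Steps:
x(L) = L + L² (x(L) = L² + L = L + L²)
D(p) = 5 + 3*p
t(P, g) = 31 + g
q = 2880 (q = (5 + 3*(0*(1 + 0)))*576 = (5 + 3*(0*1))*576 = (5 + 3*0)*576 = (5 + 0)*576 = 5*576 = 2880)
q/t(-36, 286) = 2880/(31 + 286) = 2880/317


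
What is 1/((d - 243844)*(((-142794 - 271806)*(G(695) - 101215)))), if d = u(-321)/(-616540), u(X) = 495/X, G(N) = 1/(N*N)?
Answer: -63730105969/652125062960185267171425924 ≈ -9.7727e-17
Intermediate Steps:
G(N) = N⁻²
d = 33/13193956 (d = (495/(-321))/(-616540) = (495*(-1/321))*(-1/616540) = -165/107*(-1/616540) = 33/13193956 ≈ 2.5011e-6)
1/((d - 243844)*(((-142794 - 271806)*(G(695) - 101215)))) = 1/((33/13193956 - 243844)*(((-142794 - 271806)*(695⁻² - 101215)))) = 1/((-3217267006831/13193956)*((-414600*(1/483025 - 101215)))) = -13193956/(3217267006831*((-414600*(-48889375374/483025)))) = -13193956/(3217267006831*810781401202416/19321) = -13193956/3217267006831*19321/810781401202416 = -63730105969/652125062960185267171425924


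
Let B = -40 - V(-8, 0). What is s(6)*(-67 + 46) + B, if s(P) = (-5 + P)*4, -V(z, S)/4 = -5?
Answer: -144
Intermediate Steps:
V(z, S) = 20 (V(z, S) = -4*(-5) = 20)
s(P) = -20 + 4*P
B = -60 (B = -40 - 1*20 = -40 - 20 = -60)
s(6)*(-67 + 46) + B = (-20 + 4*6)*(-67 + 46) - 60 = (-20 + 24)*(-21) - 60 = 4*(-21) - 60 = -84 - 60 = -144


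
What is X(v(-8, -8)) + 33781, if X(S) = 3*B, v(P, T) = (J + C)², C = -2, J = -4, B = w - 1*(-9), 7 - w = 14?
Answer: 33787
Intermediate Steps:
w = -7 (w = 7 - 1*14 = 7 - 14 = -7)
B = 2 (B = -7 - 1*(-9) = -7 + 9 = 2)
v(P, T) = 36 (v(P, T) = (-4 - 2)² = (-6)² = 36)
X(S) = 6 (X(S) = 3*2 = 6)
X(v(-8, -8)) + 33781 = 6 + 33781 = 33787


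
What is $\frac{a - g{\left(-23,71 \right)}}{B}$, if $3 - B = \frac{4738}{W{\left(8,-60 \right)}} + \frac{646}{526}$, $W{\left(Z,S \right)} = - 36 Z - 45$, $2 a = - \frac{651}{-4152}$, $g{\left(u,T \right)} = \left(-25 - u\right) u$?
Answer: $- \frac{11132254269}{3878720896} \approx -2.8701$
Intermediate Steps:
$g{\left(u,T \right)} = u \left(-25 - u\right)$
$a = \frac{217}{2768}$ ($a = \frac{\left(-651\right) \frac{1}{-4152}}{2} = \frac{\left(-651\right) \left(- \frac{1}{4152}\right)}{2} = \frac{1}{2} \cdot \frac{217}{1384} = \frac{217}{2768} \approx 0.078396$)
$W{\left(Z,S \right)} = -45 - 36 Z$
$B = \frac{1401272}{87579}$ ($B = 3 - \left(\frac{4738}{-45 - 288} + \frac{646}{526}\right) = 3 - \left(\frac{4738}{-45 - 288} + 646 \cdot \frac{1}{526}\right) = 3 - \left(\frac{4738}{-333} + \frac{323}{263}\right) = 3 - \left(4738 \left(- \frac{1}{333}\right) + \frac{323}{263}\right) = 3 - \left(- \frac{4738}{333} + \frac{323}{263}\right) = 3 - - \frac{1138535}{87579} = 3 + \frac{1138535}{87579} = \frac{1401272}{87579} \approx 16.0$)
$\frac{a - g{\left(-23,71 \right)}}{B} = \frac{\frac{217}{2768} - \left(-1\right) \left(-23\right) \left(25 - 23\right)}{\frac{1401272}{87579}} = \left(\frac{217}{2768} - \left(-1\right) \left(-23\right) 2\right) \frac{87579}{1401272} = \left(\frac{217}{2768} - 46\right) \frac{87579}{1401272} = \left(- \frac{127111}{2768}\right) \frac{87579}{1401272} = - \frac{11132254269}{3878720896}$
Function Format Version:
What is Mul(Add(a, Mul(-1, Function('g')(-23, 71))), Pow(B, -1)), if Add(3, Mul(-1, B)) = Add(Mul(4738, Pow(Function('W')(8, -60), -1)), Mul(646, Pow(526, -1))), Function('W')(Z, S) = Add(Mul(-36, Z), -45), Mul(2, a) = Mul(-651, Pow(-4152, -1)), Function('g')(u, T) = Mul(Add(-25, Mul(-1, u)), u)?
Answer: Rational(-11132254269, 3878720896) ≈ -2.8701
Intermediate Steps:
Function('g')(u, T) = Mul(u, Add(-25, Mul(-1, u)))
a = Rational(217, 2768) (a = Mul(Rational(1, 2), Mul(-651, Pow(-4152, -1))) = Mul(Rational(1, 2), Mul(-651, Rational(-1, 4152))) = Mul(Rational(1, 2), Rational(217, 1384)) = Rational(217, 2768) ≈ 0.078396)
Function('W')(Z, S) = Add(-45, Mul(-36, Z))
B = Rational(1401272, 87579) (B = Add(3, Mul(-1, Add(Mul(4738, Pow(Add(-45, Mul(-36, 8)), -1)), Mul(646, Pow(526, -1))))) = Add(3, Mul(-1, Add(Mul(4738, Pow(Add(-45, -288), -1)), Mul(646, Rational(1, 526))))) = Add(3, Mul(-1, Add(Mul(4738, Pow(-333, -1)), Rational(323, 263)))) = Add(3, Mul(-1, Add(Mul(4738, Rational(-1, 333)), Rational(323, 263)))) = Add(3, Mul(-1, Add(Rational(-4738, 333), Rational(323, 263)))) = Add(3, Mul(-1, Rational(-1138535, 87579))) = Add(3, Rational(1138535, 87579)) = Rational(1401272, 87579) ≈ 16.000)
Mul(Add(a, Mul(-1, Function('g')(-23, 71))), Pow(B, -1)) = Mul(Add(Rational(217, 2768), Mul(-1, Mul(-1, -23, Add(25, -23)))), Pow(Rational(1401272, 87579), -1)) = Mul(Add(Rational(217, 2768), Mul(-1, Mul(-1, -23, 2))), Rational(87579, 1401272)) = Mul(Add(Rational(217, 2768), Mul(-1, 46)), Rational(87579, 1401272)) = Mul(Add(Rational(217, 2768), -46), Rational(87579, 1401272)) = Mul(Rational(-127111, 2768), Rational(87579, 1401272)) = Rational(-11132254269, 3878720896)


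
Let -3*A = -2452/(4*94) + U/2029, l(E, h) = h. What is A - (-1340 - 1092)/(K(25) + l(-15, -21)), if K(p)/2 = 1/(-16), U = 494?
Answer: -10929944539/96698082 ≈ -113.03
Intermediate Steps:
K(p) = -1/8 (K(p) = 2/(-16) = 2*(-1/16) = -1/8)
A = 1197341/572178 (A = -(-2452/(4*94) + 494/2029)/3 = -(-2452/376 + 494*(1/2029))/3 = -(-2452*1/376 + 494/2029)/3 = -(-613/94 + 494/2029)/3 = -1/3*(-1197341/190726) = 1197341/572178 ≈ 2.0926)
A - (-1340 - 1092)/(K(25) + l(-15, -21)) = 1197341/572178 - (-1340 - 1092)/(-1/8 - 21) = 1197341/572178 - (-2432)/(-169/8) = 1197341/572178 - (-2432)*(-8)/169 = 1197341/572178 - 1*19456/169 = 1197341/572178 - 19456/169 = -10929944539/96698082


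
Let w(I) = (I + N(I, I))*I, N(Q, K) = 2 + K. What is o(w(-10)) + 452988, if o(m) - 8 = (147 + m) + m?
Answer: 453503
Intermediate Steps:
w(I) = I*(2 + 2*I) (w(I) = (I + (2 + I))*I = (2 + 2*I)*I = I*(2 + 2*I))
o(m) = 155 + 2*m (o(m) = 8 + ((147 + m) + m) = 8 + (147 + 2*m) = 155 + 2*m)
o(w(-10)) + 452988 = (155 + 2*(2*(-10)*(1 - 10))) + 452988 = (155 + 2*(2*(-10)*(-9))) + 452988 = (155 + 2*180) + 452988 = (155 + 360) + 452988 = 515 + 452988 = 453503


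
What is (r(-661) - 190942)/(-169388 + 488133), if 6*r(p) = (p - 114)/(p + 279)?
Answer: -437638289/730563540 ≈ -0.59904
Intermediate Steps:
r(p) = (-114 + p)/(6*(279 + p)) (r(p) = ((p - 114)/(p + 279))/6 = ((-114 + p)/(279 + p))/6 = (-114 + p)/(6*(279 + p)))
(r(-661) - 190942)/(-169388 + 488133) = ((-114 - 661)/(6*(279 - 661)) - 190942)/(-169388 + 488133) = ((⅙)*(-775)/(-382) - 190942)/318745 = ((⅙)*(-1/382)*(-775) - 190942)*(1/318745) = (775/2292 - 190942)*(1/318745) = -437638289/2292*1/318745 = -437638289/730563540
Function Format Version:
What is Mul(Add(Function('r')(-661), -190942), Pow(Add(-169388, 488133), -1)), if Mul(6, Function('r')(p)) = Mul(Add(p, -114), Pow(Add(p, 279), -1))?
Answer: Rational(-437638289, 730563540) ≈ -0.59904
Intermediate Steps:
Function('r')(p) = Mul(Rational(1, 6), Pow(Add(279, p), -1), Add(-114, p)) (Function('r')(p) = Mul(Rational(1, 6), Mul(Add(p, -114), Pow(Add(p, 279), -1))) = Mul(Rational(1, 6), Mul(Add(-114, p), Pow(Add(279, p), -1))) = Mul(Rational(1, 6), Mul(Pow(Add(279, p), -1), Add(-114, p))) = Mul(Rational(1, 6), Pow(Add(279, p), -1), Add(-114, p)))
Mul(Add(Function('r')(-661), -190942), Pow(Add(-169388, 488133), -1)) = Mul(Add(Mul(Rational(1, 6), Pow(Add(279, -661), -1), Add(-114, -661)), -190942), Pow(Add(-169388, 488133), -1)) = Mul(Add(Mul(Rational(1, 6), Pow(-382, -1), -775), -190942), Pow(318745, -1)) = Mul(Add(Mul(Rational(1, 6), Rational(-1, 382), -775), -190942), Rational(1, 318745)) = Mul(Add(Rational(775, 2292), -190942), Rational(1, 318745)) = Mul(Rational(-437638289, 2292), Rational(1, 318745)) = Rational(-437638289, 730563540)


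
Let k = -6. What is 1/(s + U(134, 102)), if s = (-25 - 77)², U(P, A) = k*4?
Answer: 1/10380 ≈ 9.6339e-5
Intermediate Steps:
U(P, A) = -24 (U(P, A) = -6*4 = -24)
s = 10404 (s = (-102)² = 10404)
1/(s + U(134, 102)) = 1/(10404 - 24) = 1/10380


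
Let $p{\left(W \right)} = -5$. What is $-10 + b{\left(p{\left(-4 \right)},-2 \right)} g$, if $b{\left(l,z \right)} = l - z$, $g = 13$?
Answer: $-49$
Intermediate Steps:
$-10 + b{\left(p{\left(-4 \right)},-2 \right)} g = -10 + \left(-5 - -2\right) 13 = -10 + \left(-5 + 2\right) 13 = -10 - 39 = -49$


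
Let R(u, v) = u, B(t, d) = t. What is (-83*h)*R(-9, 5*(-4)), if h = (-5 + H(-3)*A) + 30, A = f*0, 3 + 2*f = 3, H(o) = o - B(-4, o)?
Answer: 18675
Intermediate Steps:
H(o) = 4 + o (H(o) = o - 1*(-4) = o + 4 = 4 + o)
f = 0 (f = -3/2 + (½)*3 = -3/2 + 3/2 = 0)
A = 0 (A = 0*0 = 0)
h = 25 (h = (-5 + (4 - 3)*0) + 30 = (-5 + 1*0) + 30 = (-5 + 0) + 30 = -5 + 30 = 25)
(-83*h)*R(-9, 5*(-4)) = -83*25*(-9) = -2075*(-9) = 18675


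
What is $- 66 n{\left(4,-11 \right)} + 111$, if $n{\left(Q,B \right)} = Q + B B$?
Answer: $-8139$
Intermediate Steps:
$n{\left(Q,B \right)} = Q + B^{2}$
$- 66 n{\left(4,-11 \right)} + 111 = - 66 \left(4 + \left(-11\right)^{2}\right) + 111 = - 66 \left(4 + 121\right) + 111 = \left(-66\right) 125 + 111 = -8250 + 111 = -8139$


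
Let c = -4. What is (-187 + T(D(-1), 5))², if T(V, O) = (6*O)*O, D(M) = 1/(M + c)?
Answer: 1369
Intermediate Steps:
D(M) = 1/(-4 + M) (D(M) = 1/(M - 4) = 1/(-4 + M))
T(V, O) = 6*O²
(-187 + T(D(-1), 5))² = (-187 + 6*5²)² = (-187 + 6*25)² = (-187 + 150)² = (-37)² = 1369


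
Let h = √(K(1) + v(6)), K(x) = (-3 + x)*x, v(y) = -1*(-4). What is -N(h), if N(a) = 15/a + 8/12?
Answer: -⅔ - 15*√2/2 ≈ -11.273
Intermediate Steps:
v(y) = 4
K(x) = x*(-3 + x)
h = √2 (h = √(1*(-3 + 1) + 4) = √(1*(-2) + 4) = √(-2 + 4) = √2 ≈ 1.4142)
N(a) = ⅔ + 15/a (N(a) = 15/a + 8*(1/12) = 15/a + ⅔ = ⅔ + 15/a)
-N(h) = -(⅔ + 15/(√2)) = -(⅔ + 15*(√2/2)) = -(⅔ + 15*√2/2) = -⅔ - 15*√2/2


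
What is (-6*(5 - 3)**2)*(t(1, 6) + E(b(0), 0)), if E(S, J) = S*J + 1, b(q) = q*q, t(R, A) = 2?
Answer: -72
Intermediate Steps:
b(q) = q**2
E(S, J) = 1 + J*S (E(S, J) = J*S + 1 = 1 + J*S)
(-6*(5 - 3)**2)*(t(1, 6) + E(b(0), 0)) = (-6*(5 - 3)**2)*(2 + (1 + 0*0**2)) = (-6*2**2)*(2 + (1 + 0*0)) = (-6*4)*(2 + (1 + 0)) = -24*(2 + 1) = -24*3 = -72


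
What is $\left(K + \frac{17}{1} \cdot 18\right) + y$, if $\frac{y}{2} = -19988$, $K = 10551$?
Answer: $-29119$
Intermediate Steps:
$y = -39976$ ($y = 2 \left(-19988\right) = -39976$)
$\left(K + \frac{17}{1} \cdot 18\right) + y = \left(10551 + \frac{17}{1} \cdot 18\right) - 39976 = \left(10551 + 17 \cdot 1 \cdot 18\right) - 39976 = \left(10551 + 17 \cdot 18\right) - 39976 = \left(10551 + 306\right) - 39976 = 10857 - 39976 = -29119$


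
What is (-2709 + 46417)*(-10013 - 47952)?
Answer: -2533534220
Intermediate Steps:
(-2709 + 46417)*(-10013 - 47952) = 43708*(-57965) = -2533534220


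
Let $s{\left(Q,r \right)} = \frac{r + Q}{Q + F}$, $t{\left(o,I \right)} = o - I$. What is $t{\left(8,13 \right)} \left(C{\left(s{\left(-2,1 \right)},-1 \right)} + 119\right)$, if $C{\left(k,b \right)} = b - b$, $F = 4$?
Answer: $-595$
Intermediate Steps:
$s{\left(Q,r \right)} = \frac{Q + r}{4 + Q}$ ($s{\left(Q,r \right)} = \frac{r + Q}{Q + 4} = \frac{Q + r}{4 + Q}$)
$C{\left(k,b \right)} = 0$
$t{\left(8,13 \right)} \left(C{\left(s{\left(-2,1 \right)},-1 \right)} + 119\right) = \left(8 - 13\right) \left(0 + 119\right) = \left(8 - 13\right) 119 = \left(-5\right) 119 = -595$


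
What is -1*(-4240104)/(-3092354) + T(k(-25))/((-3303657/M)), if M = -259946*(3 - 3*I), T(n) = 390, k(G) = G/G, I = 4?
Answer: -157527999160176/567559829921 ≈ -277.55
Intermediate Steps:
k(G) = 1
M = 2339514 (M = -259946*(3 - 3*4) = -259946*(3 - 12) = -259946*(-9) = 2339514)
-1*(-4240104)/(-3092354) + T(k(-25))/((-3303657/M)) = -1*(-4240104)/(-3092354) + 390/((-3303657/2339514)) = 4240104*(-1/3092354) + 390/((-3303657*1/2339514)) = -2120052/1546177 + 390/(-367073/259946) = -2120052/1546177 + 390*(-259946/367073) = -2120052/1546177 - 101378940/367073 = -157527999160176/567559829921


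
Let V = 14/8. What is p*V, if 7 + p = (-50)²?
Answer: 17451/4 ≈ 4362.8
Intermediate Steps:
p = 2493 (p = -7 + (-50)² = -7 + 2500 = 2493)
V = 7/4 (V = 14*(⅛) = 7/4 ≈ 1.7500)
p*V = 2493*(7/4) = 17451/4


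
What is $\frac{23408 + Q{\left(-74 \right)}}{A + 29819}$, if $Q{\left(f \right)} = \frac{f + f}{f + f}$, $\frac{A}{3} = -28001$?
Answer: $- \frac{23409}{54184} \approx -0.43203$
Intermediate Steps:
$A = -84003$ ($A = 3 \left(-28001\right) = -84003$)
$Q{\left(f \right)} = 1$ ($Q{\left(f \right)} = \frac{2 f}{2 f} = 2 f \frac{1}{2 f} = 1$)
$\frac{23408 + Q{\left(-74 \right)}}{A + 29819} = \frac{23408 + 1}{-84003 + 29819} = \frac{23409}{-54184} = 23409 \left(- \frac{1}{54184}\right) = - \frac{23409}{54184}$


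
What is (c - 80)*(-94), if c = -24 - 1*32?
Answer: 12784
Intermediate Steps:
c = -56 (c = -24 - 32 = -56)
(c - 80)*(-94) = (-56 - 80)*(-94) = -136*(-94) = 12784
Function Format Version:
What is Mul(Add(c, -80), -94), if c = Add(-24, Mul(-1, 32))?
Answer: 12784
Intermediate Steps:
c = -56 (c = Add(-24, -32) = -56)
Mul(Add(c, -80), -94) = Mul(Add(-56, -80), -94) = Mul(-136, -94) = 12784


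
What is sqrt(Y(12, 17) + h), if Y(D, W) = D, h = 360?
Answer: 2*sqrt(93) ≈ 19.287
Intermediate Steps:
sqrt(Y(12, 17) + h) = sqrt(12 + 360) = sqrt(372) = 2*sqrt(93)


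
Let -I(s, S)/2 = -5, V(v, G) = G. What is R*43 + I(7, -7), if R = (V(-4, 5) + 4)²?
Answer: 3493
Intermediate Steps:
I(s, S) = 10 (I(s, S) = -2*(-5) = 10)
R = 81 (R = (5 + 4)² = 9² = 81)
R*43 + I(7, -7) = 81*43 + 10 = 3483 + 10 = 3493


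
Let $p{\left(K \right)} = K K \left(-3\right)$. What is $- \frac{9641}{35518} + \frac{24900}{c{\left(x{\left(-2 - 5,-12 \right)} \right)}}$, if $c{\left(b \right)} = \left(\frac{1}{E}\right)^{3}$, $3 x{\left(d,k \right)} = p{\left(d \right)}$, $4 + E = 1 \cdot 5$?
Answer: $\frac{884388559}{35518} \approx 24900.0$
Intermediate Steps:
$E = 1$ ($E = -4 + 1 \cdot 5 = -4 + 5 = 1$)
$p{\left(K \right)} = - 3 K^{2}$ ($p{\left(K \right)} = K^{2} \left(-3\right) = - 3 K^{2}$)
$x{\left(d,k \right)} = - d^{2}$ ($x{\left(d,k \right)} = \frac{\left(-3\right) d^{2}}{3} = - d^{2}$)
$c{\left(b \right)} = 1$ ($c{\left(b \right)} = \left(1^{-1}\right)^{3} = 1^{3} = 1$)
$- \frac{9641}{35518} + \frac{24900}{c{\left(x{\left(-2 - 5,-12 \right)} \right)}} = - \frac{9641}{35518} + \frac{24900}{1} = \left(-9641\right) \frac{1}{35518} + 24900 \cdot 1 = - \frac{9641}{35518} + 24900 = \frac{884388559}{35518}$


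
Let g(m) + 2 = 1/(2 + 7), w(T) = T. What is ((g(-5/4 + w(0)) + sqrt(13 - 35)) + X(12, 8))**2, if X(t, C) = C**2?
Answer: 310699/81 + 1118*I*sqrt(22)/9 ≈ 3835.8 + 582.65*I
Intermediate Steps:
g(m) = -17/9 (g(m) = -2 + 1/(2 + 7) = -2 + 1/9 = -17/9)
((g(-5/4 + w(0)) + sqrt(13 - 35)) + X(12, 8))**2 = ((-17/9 + sqrt(13 - 35)) + 8**2)**2 = ((-17/9 + sqrt(-22)) + 64)**2 = ((-17/9 + I*sqrt(22)) + 64)**2 = (559/9 + I*sqrt(22))**2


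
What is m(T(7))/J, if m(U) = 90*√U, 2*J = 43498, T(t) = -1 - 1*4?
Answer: 90*I*√5/21749 ≈ 0.0092531*I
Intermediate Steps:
T(t) = -5 (T(t) = -1 - 4 = -5)
J = 21749 (J = (½)*43498 = 21749)
m(T(7))/J = (90*√(-5))/21749 = (90*(I*√5))*(1/21749) = (90*I*√5)*(1/21749) = 90*I*√5/21749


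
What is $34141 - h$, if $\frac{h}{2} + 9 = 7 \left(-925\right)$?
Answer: $47109$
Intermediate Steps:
$h = -12968$ ($h = -18 + 2 \cdot 7 \left(-925\right) = -18 + 2 \left(-6475\right) = -18 - 12950 = -12968$)
$34141 - h = 34141 - -12968 = 34141 + 12968 = 47109$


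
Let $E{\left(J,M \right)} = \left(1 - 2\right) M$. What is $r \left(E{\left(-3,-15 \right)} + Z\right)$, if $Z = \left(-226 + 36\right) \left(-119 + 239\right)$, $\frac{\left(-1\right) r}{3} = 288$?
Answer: $19686240$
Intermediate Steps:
$r = -864$ ($r = \left(-3\right) 288 = -864$)
$Z = -22800$ ($Z = \left(-190\right) 120 = -22800$)
$E{\left(J,M \right)} = - M$
$r \left(E{\left(-3,-15 \right)} + Z\right) = - 864 \left(\left(-1\right) \left(-15\right) - 22800\right) = - 864 \left(15 - 22800\right) = \left(-864\right) \left(-22785\right) = 19686240$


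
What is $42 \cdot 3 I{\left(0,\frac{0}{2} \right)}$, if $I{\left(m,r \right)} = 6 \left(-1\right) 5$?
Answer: $-3780$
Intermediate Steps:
$I{\left(m,r \right)} = -30$ ($I{\left(m,r \right)} = \left(-6\right) 5 = -30$)
$42 \cdot 3 I{\left(0,\frac{0}{2} \right)} = 42 \cdot 3 \left(-30\right) = 126 \left(-30\right) = -3780$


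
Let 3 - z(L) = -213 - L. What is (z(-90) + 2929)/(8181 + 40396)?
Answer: 3055/48577 ≈ 0.062890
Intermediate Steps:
z(L) = 216 + L (z(L) = 3 - (-213 - L) = 3 + (213 + L) = 216 + L)
(z(-90) + 2929)/(8181 + 40396) = ((216 - 90) + 2929)/(8181 + 40396) = (126 + 2929)/48577 = 3055*(1/48577) = 3055/48577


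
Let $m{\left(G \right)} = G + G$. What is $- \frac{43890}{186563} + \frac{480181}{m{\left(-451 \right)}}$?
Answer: $- \frac{89623596683}{168279826} \approx -532.59$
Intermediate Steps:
$m{\left(G \right)} = 2 G$
$- \frac{43890}{186563} + \frac{480181}{m{\left(-451 \right)}} = - \frac{43890}{186563} + \frac{480181}{2 \left(-451\right)} = \left(-43890\right) \frac{1}{186563} + \frac{480181}{-902} = - \frac{43890}{186563} + 480181 \left(- \frac{1}{902}\right) = - \frac{43890}{186563} - \frac{480181}{902} = - \frac{89623596683}{168279826}$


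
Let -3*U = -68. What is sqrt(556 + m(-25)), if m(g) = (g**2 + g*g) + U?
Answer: sqrt(16458)/3 ≈ 42.763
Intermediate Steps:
U = 68/3 (U = -1/3*(-68) = 68/3 ≈ 22.667)
m(g) = 68/3 + 2*g**2 (m(g) = (g**2 + g*g) + 68/3 = (g**2 + g**2) + 68/3 = 2*g**2 + 68/3 = 68/3 + 2*g**2)
sqrt(556 + m(-25)) = sqrt(556 + (68/3 + 2*(-25)**2)) = sqrt(556 + (68/3 + 2*625)) = sqrt(556 + (68/3 + 1250)) = sqrt(556 + 3818/3) = sqrt(5486/3) = sqrt(16458)/3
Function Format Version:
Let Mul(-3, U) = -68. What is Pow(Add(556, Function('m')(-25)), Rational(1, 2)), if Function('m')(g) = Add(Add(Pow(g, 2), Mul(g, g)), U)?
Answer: Mul(Rational(1, 3), Pow(16458, Rational(1, 2))) ≈ 42.763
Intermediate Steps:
U = Rational(68, 3) (U = Mul(Rational(-1, 3), -68) = Rational(68, 3) ≈ 22.667)
Function('m')(g) = Add(Rational(68, 3), Mul(2, Pow(g, 2))) (Function('m')(g) = Add(Add(Pow(g, 2), Mul(g, g)), Rational(68, 3)) = Add(Add(Pow(g, 2), Pow(g, 2)), Rational(68, 3)) = Add(Mul(2, Pow(g, 2)), Rational(68, 3)) = Add(Rational(68, 3), Mul(2, Pow(g, 2))))
Pow(Add(556, Function('m')(-25)), Rational(1, 2)) = Pow(Add(556, Add(Rational(68, 3), Mul(2, Pow(-25, 2)))), Rational(1, 2)) = Pow(Add(556, Add(Rational(68, 3), Mul(2, 625))), Rational(1, 2)) = Pow(Add(556, Add(Rational(68, 3), 1250)), Rational(1, 2)) = Pow(Add(556, Rational(3818, 3)), Rational(1, 2)) = Pow(Rational(5486, 3), Rational(1, 2)) = Mul(Rational(1, 3), Pow(16458, Rational(1, 2)))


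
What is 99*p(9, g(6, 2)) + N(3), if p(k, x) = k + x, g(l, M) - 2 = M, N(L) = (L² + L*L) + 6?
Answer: 1311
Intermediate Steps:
N(L) = 6 + 2*L² (N(L) = (L² + L²) + 6 = 2*L² + 6 = 6 + 2*L²)
g(l, M) = 2 + M
99*p(9, g(6, 2)) + N(3) = 99*(9 + (2 + 2)) + (6 + 2*3²) = 99*(9 + 4) + (6 + 2*9) = 99*13 + (6 + 18) = 1287 + 24 = 1311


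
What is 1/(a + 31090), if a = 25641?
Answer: 1/56731 ≈ 1.7627e-5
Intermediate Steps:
1/(a + 31090) = 1/(25641 + 31090) = 1/56731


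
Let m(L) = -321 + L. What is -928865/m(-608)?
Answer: 928865/929 ≈ 999.85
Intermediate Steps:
-928865/m(-608) = -928865/(-321 - 608) = -928865/(-929) = -928865*(-1/929) = 928865/929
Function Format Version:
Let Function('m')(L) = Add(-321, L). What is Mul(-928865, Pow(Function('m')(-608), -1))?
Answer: Rational(928865, 929) ≈ 999.85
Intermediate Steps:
Mul(-928865, Pow(Function('m')(-608), -1)) = Mul(-928865, Pow(Add(-321, -608), -1)) = Mul(-928865, Pow(-929, -1)) = Mul(-928865, Rational(-1, 929)) = Rational(928865, 929)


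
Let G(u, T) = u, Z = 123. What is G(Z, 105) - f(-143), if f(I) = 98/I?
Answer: 17687/143 ≈ 123.69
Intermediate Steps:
G(Z, 105) - f(-143) = 123 - 98/(-143) = 123 - 98*(-1)/143 = 123 - 1*(-98/143) = 123 + 98/143 = 17687/143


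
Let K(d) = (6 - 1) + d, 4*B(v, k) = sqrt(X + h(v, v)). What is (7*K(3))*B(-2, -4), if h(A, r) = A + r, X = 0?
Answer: 28*I ≈ 28.0*I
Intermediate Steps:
B(v, k) = sqrt(2)*sqrt(v)/4 (B(v, k) = sqrt(0 + (v + v))/4 = sqrt(0 + 2*v)/4 = sqrt(2*v)/4 = (sqrt(2)*sqrt(v))/4 = sqrt(2)*sqrt(v)/4)
K(d) = 5 + d
(7*K(3))*B(-2, -4) = (7*(5 + 3))*(sqrt(2)*sqrt(-2)/4) = (7*8)*(sqrt(2)*(I*sqrt(2))/4) = 56*(I/2) = 28*I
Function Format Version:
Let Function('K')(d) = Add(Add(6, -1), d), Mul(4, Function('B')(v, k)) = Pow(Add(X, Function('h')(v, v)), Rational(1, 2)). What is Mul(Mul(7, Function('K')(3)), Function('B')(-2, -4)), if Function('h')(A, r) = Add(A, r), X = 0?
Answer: Mul(28, I) ≈ Mul(28.000, I)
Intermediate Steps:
Function('B')(v, k) = Mul(Rational(1, 4), Pow(2, Rational(1, 2)), Pow(v, Rational(1, 2))) (Function('B')(v, k) = Mul(Rational(1, 4), Pow(Add(0, Add(v, v)), Rational(1, 2))) = Mul(Rational(1, 4), Pow(Add(0, Mul(2, v)), Rational(1, 2))) = Mul(Rational(1, 4), Pow(Mul(2, v), Rational(1, 2))) = Mul(Rational(1, 4), Mul(Pow(2, Rational(1, 2)), Pow(v, Rational(1, 2)))) = Mul(Rational(1, 4), Pow(2, Rational(1, 2)), Pow(v, Rational(1, 2))))
Function('K')(d) = Add(5, d)
Mul(Mul(7, Function('K')(3)), Function('B')(-2, -4)) = Mul(Mul(7, Add(5, 3)), Mul(Rational(1, 4), Pow(2, Rational(1, 2)), Pow(-2, Rational(1, 2)))) = Mul(Mul(7, 8), Mul(Rational(1, 4), Pow(2, Rational(1, 2)), Mul(I, Pow(2, Rational(1, 2))))) = Mul(56, Mul(Rational(1, 2), I)) = Mul(28, I)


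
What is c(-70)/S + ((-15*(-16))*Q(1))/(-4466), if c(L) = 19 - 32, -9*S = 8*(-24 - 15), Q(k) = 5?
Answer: -11499/17864 ≈ -0.64370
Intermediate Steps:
S = 104/3 (S = -8*(-24 - 15)/9 = -8*(-39)/9 = -⅑*(-312) = 104/3 ≈ 34.667)
c(L) = -13
c(-70)/S + ((-15*(-16))*Q(1))/(-4466) = -13/104/3 + (-15*(-16)*5)/(-4466) = -13*3/104 + (240*5)*(-1/4466) = -3/8 + 1200*(-1/4466) = -3/8 - 600/2233 = -11499/17864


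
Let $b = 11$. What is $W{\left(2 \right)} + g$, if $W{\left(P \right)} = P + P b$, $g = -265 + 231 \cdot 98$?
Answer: $22397$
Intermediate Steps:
$g = 22373$ ($g = -265 + 22638 = 22373$)
$W{\left(P \right)} = 12 P$ ($W{\left(P \right)} = P + P 11 = P + 11 P = 12 P$)
$W{\left(2 \right)} + g = 12 \cdot 2 + 22373 = 24 + 22373 = 22397$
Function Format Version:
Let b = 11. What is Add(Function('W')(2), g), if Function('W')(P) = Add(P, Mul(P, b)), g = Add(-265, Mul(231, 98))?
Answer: 22397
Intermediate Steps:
g = 22373 (g = Add(-265, 22638) = 22373)
Function('W')(P) = Mul(12, P) (Function('W')(P) = Add(P, Mul(P, 11)) = Add(P, Mul(11, P)) = Mul(12, P))
Add(Function('W')(2), g) = Add(Mul(12, 2), 22373) = Add(24, 22373) = 22397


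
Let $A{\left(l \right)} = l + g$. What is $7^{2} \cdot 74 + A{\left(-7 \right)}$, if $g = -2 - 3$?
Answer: $3614$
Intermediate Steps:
$g = -5$
$A{\left(l \right)} = -5 + l$ ($A{\left(l \right)} = l - 5 = -5 + l$)
$7^{2} \cdot 74 + A{\left(-7 \right)} = 7^{2} \cdot 74 - 12 = 49 \cdot 74 - 12 = 3626 - 12 = 3614$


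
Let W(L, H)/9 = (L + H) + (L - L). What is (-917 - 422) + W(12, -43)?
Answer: -1618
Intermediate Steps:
W(L, H) = 9*H + 9*L (W(L, H) = 9*((L + H) + (L - L)) = 9*((H + L) + 0) = 9*(H + L) = 9*H + 9*L)
(-917 - 422) + W(12, -43) = (-917 - 422) + (9*(-43) + 9*12) = -1339 + (-387 + 108) = -1339 - 279 = -1618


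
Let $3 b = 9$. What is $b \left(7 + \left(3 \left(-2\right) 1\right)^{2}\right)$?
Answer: $129$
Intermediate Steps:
$b = 3$ ($b = \frac{1}{3} \cdot 9 = 3$)
$b \left(7 + \left(3 \left(-2\right) 1\right)^{2}\right) = 3 \left(7 + \left(3 \left(-2\right) 1\right)^{2}\right) = 3 \left(7 + \left(\left(-6\right) 1\right)^{2}\right) = 3 \left(7 + \left(-6\right)^{2}\right) = 3 \left(7 + 36\right) = 3 \cdot 43 = 129$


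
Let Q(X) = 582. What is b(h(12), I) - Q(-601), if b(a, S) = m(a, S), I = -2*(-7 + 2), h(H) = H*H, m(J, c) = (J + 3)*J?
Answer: 20586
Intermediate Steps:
m(J, c) = J*(3 + J) (m(J, c) = (3 + J)*J = J*(3 + J))
h(H) = H²
I = 10 (I = -2*(-5) = 10)
b(a, S) = a*(3 + a)
b(h(12), I) - Q(-601) = 12²*(3 + 12²) - 1*582 = 144*(3 + 144) - 582 = 144*147 - 582 = 21168 - 582 = 20586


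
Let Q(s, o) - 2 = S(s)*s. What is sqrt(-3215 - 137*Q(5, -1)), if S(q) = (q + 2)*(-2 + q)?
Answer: 3*I*sqrt(1986) ≈ 133.69*I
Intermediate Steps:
S(q) = (-2 + q)*(2 + q) (S(q) = (2 + q)*(-2 + q) = (-2 + q)*(2 + q))
Q(s, o) = 2 + s*(-4 + s**2) (Q(s, o) = 2 + (-4 + s**2)*s = 2 + s*(-4 + s**2))
sqrt(-3215 - 137*Q(5, -1)) = sqrt(-3215 - 137*(2 + 5*(-4 + 5**2))) = sqrt(-3215 - 137*(2 + 5*(-4 + 25))) = sqrt(-3215 - 137*(2 + 5*21)) = sqrt(-3215 - 137*(2 + 105)) = sqrt(-3215 - 137*107) = sqrt(-3215 - 14659) = sqrt(-17874) = 3*I*sqrt(1986)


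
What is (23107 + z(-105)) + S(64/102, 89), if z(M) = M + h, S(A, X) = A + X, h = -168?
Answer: 1169105/51 ≈ 22924.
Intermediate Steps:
z(M) = -168 + M (z(M) = M - 168 = -168 + M)
(23107 + z(-105)) + S(64/102, 89) = (23107 + (-168 - 105)) + (64/102 + 89) = (23107 - 273) + (64*(1/102) + 89) = 22834 + (32/51 + 89) = 22834 + 4571/51 = 1169105/51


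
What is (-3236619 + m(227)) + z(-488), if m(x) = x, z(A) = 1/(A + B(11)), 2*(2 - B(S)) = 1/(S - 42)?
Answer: -97515727414/30131 ≈ -3.2364e+6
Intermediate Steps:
B(S) = 2 - 1/(2*(-42 + S)) (B(S) = 2 - 1/(2*(S - 42)) = 2 - 1/(2*(-42 + S)))
z(A) = 1/(125/62 + A) (z(A) = 1/(A + (-169 + 4*11)/(2*(-42 + 11))) = 1/(A + (½)*(-169 + 44)/(-31)) = 1/(A + (½)*(-1/31)*(-125)) = 1/(A + 125/62) = 1/(125/62 + A))
(-3236619 + m(227)) + z(-488) = (-3236619 + 227) + 62/(125 + 62*(-488)) = -3236392 + 62/(125 - 30256) = -3236392 + 62/(-30131) = -3236392 + 62*(-1/30131) = -3236392 - 62/30131 = -97515727414/30131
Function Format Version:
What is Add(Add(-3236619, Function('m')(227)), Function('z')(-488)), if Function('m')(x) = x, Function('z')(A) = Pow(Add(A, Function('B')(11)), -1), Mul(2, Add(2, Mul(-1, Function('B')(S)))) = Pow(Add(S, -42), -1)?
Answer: Rational(-97515727414, 30131) ≈ -3.2364e+6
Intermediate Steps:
Function('B')(S) = Add(2, Mul(Rational(-1, 2), Pow(Add(-42, S), -1))) (Function('B')(S) = Add(2, Mul(Rational(-1, 2), Pow(Add(S, -42), -1))) = Add(2, Mul(Rational(-1, 2), Pow(Add(-42, S), -1))))
Function('z')(A) = Pow(Add(Rational(125, 62), A), -1) (Function('z')(A) = Pow(Add(A, Mul(Rational(1, 2), Pow(Add(-42, 11), -1), Add(-169, Mul(4, 11)))), -1) = Pow(Add(A, Mul(Rational(1, 2), Pow(-31, -1), Add(-169, 44))), -1) = Pow(Add(A, Mul(Rational(1, 2), Rational(-1, 31), -125)), -1) = Pow(Add(A, Rational(125, 62)), -1) = Pow(Add(Rational(125, 62), A), -1))
Add(Add(-3236619, Function('m')(227)), Function('z')(-488)) = Add(Add(-3236619, 227), Mul(62, Pow(Add(125, Mul(62, -488)), -1))) = Add(-3236392, Mul(62, Pow(Add(125, -30256), -1))) = Add(-3236392, Mul(62, Pow(-30131, -1))) = Add(-3236392, Mul(62, Rational(-1, 30131))) = Add(-3236392, Rational(-62, 30131)) = Rational(-97515727414, 30131)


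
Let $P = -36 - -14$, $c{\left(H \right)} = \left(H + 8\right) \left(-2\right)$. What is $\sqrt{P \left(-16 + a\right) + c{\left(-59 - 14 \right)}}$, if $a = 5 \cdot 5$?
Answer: $2 i \sqrt{17} \approx 8.2462 i$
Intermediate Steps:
$c{\left(H \right)} = -16 - 2 H$ ($c{\left(H \right)} = \left(8 + H\right) \left(-2\right) = -16 - 2 H$)
$a = 25$
$P = -22$ ($P = -36 + 14 = -22$)
$\sqrt{P \left(-16 + a\right) + c{\left(-59 - 14 \right)}} = \sqrt{- 22 \left(-16 + 25\right) - \left(16 + 2 \left(-59 - 14\right)\right)} = \sqrt{\left(-22\right) 9 - \left(16 + 2 \left(-59 - 14\right)\right)} = \sqrt{-198 - -130} = \sqrt{-198 + \left(-16 + 146\right)} = \sqrt{-198 + 130} = \sqrt{-68} = 2 i \sqrt{17}$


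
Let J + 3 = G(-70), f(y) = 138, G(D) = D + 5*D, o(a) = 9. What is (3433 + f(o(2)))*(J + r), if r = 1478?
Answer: 3767405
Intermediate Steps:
G(D) = 6*D
J = -423 (J = -3 + 6*(-70) = -3 - 420 = -423)
(3433 + f(o(2)))*(J + r) = (3433 + 138)*(-423 + 1478) = 3571*1055 = 3767405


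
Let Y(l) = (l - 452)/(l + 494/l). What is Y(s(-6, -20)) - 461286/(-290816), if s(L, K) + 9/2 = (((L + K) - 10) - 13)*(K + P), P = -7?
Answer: 2268796966803/1011420968960 ≈ 2.2432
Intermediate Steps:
s(L, K) = -9/2 + (-7 + K)*(-23 + K + L) (s(L, K) = -9/2 + (((L + K) - 10) - 13)*(K - 7) = -9/2 + (((K + L) - 10) - 13)*(-7 + K) = -9/2 + ((-10 + K + L) - 13)*(-7 + K) = -9/2 + (-23 + K + L)*(-7 + K) = -9/2 + (-7 + K)*(-23 + K + L))
Y(l) = (-452 + l)/(l + 494/l)
Y(s(-6, -20)) - 461286/(-290816) = (313/2 + (-20)² - 30*(-20) - 7*(-6) - 20*(-6))*(-452 + (313/2 + (-20)² - 30*(-20) - 7*(-6) - 20*(-6)))/(494 + (313/2 + (-20)² - 30*(-20) - 7*(-6) - 20*(-6))²) - 461286/(-290816) = (313/2 + 400 + 600 + 42 + 120)*(-452 + (313/2 + 400 + 600 + 42 + 120))/(494 + (313/2 + 400 + 600 + 42 + 120)²) - 461286*(-1)/290816 = 2637*(-452 + 2637/2)/(2*(494 + (2637/2)²)) - 1*(-230643/145408) = (2637/2)*(1733/2)/(494 + 6953769/4) + 230643/145408 = (2637/2)*(1733/2)/(6955745/4) + 230643/145408 = (2637/2)*(4/6955745)*(1733/2) + 230643/145408 = 4569921/6955745 + 230643/145408 = 2268796966803/1011420968960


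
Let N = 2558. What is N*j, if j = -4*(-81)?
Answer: 828792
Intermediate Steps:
j = 324
N*j = 2558*324 = 828792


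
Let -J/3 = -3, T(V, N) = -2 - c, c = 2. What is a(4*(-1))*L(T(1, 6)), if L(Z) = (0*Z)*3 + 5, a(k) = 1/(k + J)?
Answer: 1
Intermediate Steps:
T(V, N) = -4 (T(V, N) = -2 - 1*2 = -2 - 2 = -4)
J = 9 (J = -3*(-3) = 9)
a(k) = 1/(9 + k) (a(k) = 1/(k + 9) = 1/(9 + k))
L(Z) = 5 (L(Z) = 0*3 + 5 = 0 + 5 = 5)
a(4*(-1))*L(T(1, 6)) = 5/(9 + 4*(-1)) = 5/(9 - 4) = 5/5 = (⅕)*5 = 1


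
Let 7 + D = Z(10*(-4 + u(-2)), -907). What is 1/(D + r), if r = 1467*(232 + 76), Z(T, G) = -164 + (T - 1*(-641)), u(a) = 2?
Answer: 1/452286 ≈ 2.2110e-6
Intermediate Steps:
Z(T, G) = 477 + T (Z(T, G) = -164 + (T + 641) = -164 + (641 + T) = 477 + T)
D = 450 (D = -7 + (477 + 10*(-4 + 2)) = -7 + (477 + 10*(-2)) = -7 + (477 - 20) = -7 + 457 = 450)
r = 451836 (r = 1467*308 = 451836)
1/(D + r) = 1/(450 + 451836) = 1/452286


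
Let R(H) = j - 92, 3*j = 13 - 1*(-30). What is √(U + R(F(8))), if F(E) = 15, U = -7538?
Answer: I*√68541/3 ≈ 87.268*I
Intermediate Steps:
j = 43/3 (j = (13 - 1*(-30))/3 = (13 + 30)/3 = (⅓)*43 = 43/3 ≈ 14.333)
R(H) = -233/3 (R(H) = 43/3 - 92 = -233/3)
√(U + R(F(8))) = √(-7538 - 233/3) = √(-22847/3) = I*√68541/3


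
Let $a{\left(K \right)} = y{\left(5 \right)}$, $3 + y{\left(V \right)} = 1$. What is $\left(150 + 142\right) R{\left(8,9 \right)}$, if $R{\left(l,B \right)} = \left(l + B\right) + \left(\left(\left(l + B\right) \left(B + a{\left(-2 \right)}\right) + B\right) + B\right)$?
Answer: $44968$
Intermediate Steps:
$y{\left(V \right)} = -2$ ($y{\left(V \right)} = -3 + 1 = -2$)
$a{\left(K \right)} = -2$
$R{\left(l,B \right)} = l + 3 B + \left(-2 + B\right) \left(B + l\right)$ ($R{\left(l,B \right)} = \left(l + B\right) + \left(\left(\left(l + B\right) \left(B - 2\right) + B\right) + B\right) = \left(B + l\right) + \left(\left(\left(B + l\right) \left(-2 + B\right) + B\right) + B\right) = \left(B + l\right) + \left(\left(\left(-2 + B\right) \left(B + l\right) + B\right) + B\right) = \left(B + l\right) + \left(\left(B + \left(-2 + B\right) \left(B + l\right)\right) + B\right) = \left(B + l\right) + \left(2 B + \left(-2 + B\right) \left(B + l\right)\right) = l + 3 B + \left(-2 + B\right) \left(B + l\right)$)
$\left(150 + 142\right) R{\left(8,9 \right)} = \left(150 + 142\right) \left(9 + 9^{2} - 8 + 9 \cdot 8\right) = 292 \left(9 + 81 - 8 + 72\right) = 292 \cdot 154 = 44968$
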